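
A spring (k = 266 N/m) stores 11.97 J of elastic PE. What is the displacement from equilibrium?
PE = ½kx² → x = √(2PE/k) = √(2×11.97/266) = 0.3 m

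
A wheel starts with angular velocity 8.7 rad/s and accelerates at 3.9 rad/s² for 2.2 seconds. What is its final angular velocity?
ω = ω₀ + αt = 8.7 + 3.9 × 2.2 = 17.28 rad/s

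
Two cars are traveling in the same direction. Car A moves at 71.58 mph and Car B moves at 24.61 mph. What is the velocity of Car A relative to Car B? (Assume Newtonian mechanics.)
v_rel = v_A - v_B = 71.58 - 24.61 = 46.97 mph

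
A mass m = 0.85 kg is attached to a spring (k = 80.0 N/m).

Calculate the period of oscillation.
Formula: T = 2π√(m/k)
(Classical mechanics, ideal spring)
T = 2π√(m/k) = 2π√(0.85/80.0) = 0.6477 s; f = 1/T = 1.544 Hz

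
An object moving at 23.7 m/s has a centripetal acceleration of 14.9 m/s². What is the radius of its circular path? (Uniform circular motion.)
r = v²/a_c = 23.7²/14.9 = 37.7 m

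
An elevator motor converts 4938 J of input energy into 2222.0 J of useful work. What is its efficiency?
η = W_out/W_in = 2222.0/4938 = 0.45 = 45.0%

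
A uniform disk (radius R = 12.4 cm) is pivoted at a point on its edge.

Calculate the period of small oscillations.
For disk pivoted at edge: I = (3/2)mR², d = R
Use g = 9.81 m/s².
I/m = (3/2)R² = 0.02306 m²; d = R = 0.124 m
T = 2π√((3/2)R²/(gR)) = 2π√(3R/(2g)) = 0.8652 s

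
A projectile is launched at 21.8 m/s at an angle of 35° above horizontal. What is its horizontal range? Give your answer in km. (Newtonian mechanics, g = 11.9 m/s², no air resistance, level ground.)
R = v₀² sin(2θ) / g (with unit conversion) = 0.03753 km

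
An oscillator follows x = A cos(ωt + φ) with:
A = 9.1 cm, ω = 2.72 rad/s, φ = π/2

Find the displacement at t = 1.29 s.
x = A cos(ωt + φ) = 9.1×cos(2.72×1.29 + π/2) = 3.267 cm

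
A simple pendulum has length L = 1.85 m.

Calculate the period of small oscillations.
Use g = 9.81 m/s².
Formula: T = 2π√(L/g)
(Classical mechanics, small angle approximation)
T = 2π√(L/g) = 2π√(1.85/9.81) = 2.729 s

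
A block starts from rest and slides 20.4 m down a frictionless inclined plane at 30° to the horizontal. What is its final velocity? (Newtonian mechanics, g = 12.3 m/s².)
a = g sin(θ) = 12.3 × sin(30°) = 6.15 m/s²
v = √(2ad) = √(2 × 6.15 × 20.4) = 15.84 m/s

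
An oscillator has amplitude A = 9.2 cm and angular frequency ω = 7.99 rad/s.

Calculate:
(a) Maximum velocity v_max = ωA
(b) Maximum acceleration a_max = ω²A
v_max = ωA = 7.99×0.092 = 0.7351 m/s
a_max = ω²A = 7.99²×0.092 = 5.873 m/s²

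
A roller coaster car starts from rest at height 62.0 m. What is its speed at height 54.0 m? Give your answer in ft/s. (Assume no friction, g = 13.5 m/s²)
mgh₁ = ½mv₂² + mgh₂ → v₂ = √(2g(h₁−h₂)) = √(2×13.5×(62−54)) = 14.7 m/s = 48.22 ft/s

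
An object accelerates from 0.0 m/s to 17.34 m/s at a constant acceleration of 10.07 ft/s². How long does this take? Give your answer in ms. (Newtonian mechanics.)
t = (v - v₀)/a (with unit conversion) = 5649.0 ms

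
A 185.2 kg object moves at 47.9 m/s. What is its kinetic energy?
KE = ½mv² = ½×185.2×47.9² = 212462.4 J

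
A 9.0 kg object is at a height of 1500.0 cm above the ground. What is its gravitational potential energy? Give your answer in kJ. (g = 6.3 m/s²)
PE = mgh = 9 kg × 6.3 m/s² × 15 m = 850.5 J = 0.8505 kJ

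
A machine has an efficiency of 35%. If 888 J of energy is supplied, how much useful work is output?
W_out = η × W_in = 0.35 × 888 = 310.8 J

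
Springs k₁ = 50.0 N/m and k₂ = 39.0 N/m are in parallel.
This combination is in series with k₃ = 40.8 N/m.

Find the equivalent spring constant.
k₁₂ = k₁ + k₂ = 89 N/m (parallel)
1/k_eq = 1/k₁₂ + 1/k₃ → k_eq = 27.98 N/m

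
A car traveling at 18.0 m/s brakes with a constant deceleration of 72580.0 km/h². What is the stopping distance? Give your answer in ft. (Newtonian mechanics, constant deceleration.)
d = v₀² / (2a) (with unit conversion) = 94.9 ft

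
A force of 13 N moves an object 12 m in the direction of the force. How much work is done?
W = Fd = 13×12 = 156.0 J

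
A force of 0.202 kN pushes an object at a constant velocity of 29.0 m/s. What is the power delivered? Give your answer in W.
P = Fv = 202 N × 29 m/s = 5858 W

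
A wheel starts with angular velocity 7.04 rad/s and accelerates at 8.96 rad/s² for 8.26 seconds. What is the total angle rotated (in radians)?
θ = ω₀t + ½αt² = 7.04×8.26 + ½×8.96×8.26² = 363.81 rad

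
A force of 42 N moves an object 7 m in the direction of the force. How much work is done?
W = Fd = 42×7 = 294.0 J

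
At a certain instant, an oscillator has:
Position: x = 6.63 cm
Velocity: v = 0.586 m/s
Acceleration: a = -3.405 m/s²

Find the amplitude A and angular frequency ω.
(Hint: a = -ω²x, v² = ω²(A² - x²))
a = −ω²x → ω = √(|a|/x) = √(3.405/0.0663) = 7.166 rad/s
v² = ω²(A² − x²) → A = √(x² + v²/ω²) = √(0.0663² + 0.586²/7.166²) = 0.1053 m = 10.53 cm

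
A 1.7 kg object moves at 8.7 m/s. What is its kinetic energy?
KE = ½mv² = ½×1.7×8.7² = 64.3365 J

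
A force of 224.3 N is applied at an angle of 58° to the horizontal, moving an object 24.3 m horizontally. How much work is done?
W = Fd cosθ = 224.3×24.3×cos(58°) = 2888.3 J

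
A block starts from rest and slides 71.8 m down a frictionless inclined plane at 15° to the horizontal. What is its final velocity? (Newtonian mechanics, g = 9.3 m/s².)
a = g sin(θ) = 9.3 × sin(15°) = 2.41 m/s²
v = √(2ad) = √(2 × 2.41 × 71.8) = 18.59 m/s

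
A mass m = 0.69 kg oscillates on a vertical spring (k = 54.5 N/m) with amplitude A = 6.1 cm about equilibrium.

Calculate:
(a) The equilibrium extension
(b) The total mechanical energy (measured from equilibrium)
x_eq = mg/k = 0.69×9.81/54.5 = 0.1242 m = 12.42 cm
E = ½kA² = ½×54.5×(0.061)² = 0.1014 J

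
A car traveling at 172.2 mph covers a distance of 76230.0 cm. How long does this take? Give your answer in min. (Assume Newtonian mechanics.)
t = d/v (with unit conversion) = 0.165 min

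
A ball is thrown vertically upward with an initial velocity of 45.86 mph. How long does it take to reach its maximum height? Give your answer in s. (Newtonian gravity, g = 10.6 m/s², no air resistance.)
t_up = v₀/g (with unit conversion) = 1.934 s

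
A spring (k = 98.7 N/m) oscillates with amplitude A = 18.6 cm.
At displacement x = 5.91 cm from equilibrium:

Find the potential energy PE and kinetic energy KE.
E_total = ½kA² = ½×98.7×(0.186)² = 1.707 J
PE = ½kx² = ½×98.7×(0.0591)² = 0.1724 J
KE = E_total − PE = 1.535 J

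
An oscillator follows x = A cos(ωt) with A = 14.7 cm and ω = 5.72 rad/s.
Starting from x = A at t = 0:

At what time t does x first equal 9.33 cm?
cos(ωt) = x/A = 9.33/14.7 = 0.6347
ωt = arccos(0.6347) = 0.8832 rad
t = 0.8832/5.72 = 0.1544 s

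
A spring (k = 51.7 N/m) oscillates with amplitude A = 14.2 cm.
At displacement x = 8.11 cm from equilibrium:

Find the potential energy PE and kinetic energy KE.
E_total = ½kA² = ½×51.7×(0.142)² = 0.5212 J
PE = ½kx² = ½×51.7×(0.0811)² = 0.17 J
KE = E_total − PE = 0.3512 J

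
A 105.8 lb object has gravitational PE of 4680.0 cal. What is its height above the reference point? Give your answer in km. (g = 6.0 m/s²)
PE = mgh → h = PE/(mg) = 1.958e+04 J / (47.99 kg × 6.0 m/s²) = 68 m = 0.068 km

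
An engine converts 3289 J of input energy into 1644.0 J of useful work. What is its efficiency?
η = W_out/W_in = 1644.0/3289 = 0.4998 = 49.98%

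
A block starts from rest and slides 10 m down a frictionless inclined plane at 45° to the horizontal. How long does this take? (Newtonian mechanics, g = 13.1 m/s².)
a = g sin(θ) = 13.1 × sin(45°) = 9.26 m/s²
t = √(2d/a) = √(2 × 10 / 9.26) = 1.47 s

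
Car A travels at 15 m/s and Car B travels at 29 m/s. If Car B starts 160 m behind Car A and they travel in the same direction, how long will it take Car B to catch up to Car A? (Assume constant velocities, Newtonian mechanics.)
Relative speed: v_rel = 29 - 15 = 14 m/s
Time to catch: t = d₀/v_rel = 160/14 = 11.43 s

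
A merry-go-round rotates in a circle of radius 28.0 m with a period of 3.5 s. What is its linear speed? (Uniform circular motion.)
v = 2πr/T = 2π×28.0/3.5 = 50.27 m/s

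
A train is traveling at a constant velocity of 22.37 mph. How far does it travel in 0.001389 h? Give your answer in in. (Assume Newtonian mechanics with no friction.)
d = vt (with unit conversion) = 1969.0 in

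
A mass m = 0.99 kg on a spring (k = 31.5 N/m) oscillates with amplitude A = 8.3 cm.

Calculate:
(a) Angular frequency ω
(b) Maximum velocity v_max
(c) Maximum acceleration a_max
ω = √(k/m) = √(31.5/0.99) = 5.641 rad/s
v_max = ωA = 5.641×0.083 = 0.4682 m/s
a_max = ω²A = 5.641²×0.083 = 2.641 m/s²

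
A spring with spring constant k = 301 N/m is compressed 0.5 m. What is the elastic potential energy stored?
PE = ½kx² = ½×301×0.5² = 37.62 J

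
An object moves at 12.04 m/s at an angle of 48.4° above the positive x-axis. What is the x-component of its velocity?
vₓ = v cos(θ) = 12.04 × cos(48.4°) = 7.99 m/s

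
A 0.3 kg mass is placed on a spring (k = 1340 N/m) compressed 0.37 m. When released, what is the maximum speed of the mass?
½kx² = ½mv² → v = x√(k/m) = 0.37×√(1340/0.3) = 24.73 m/s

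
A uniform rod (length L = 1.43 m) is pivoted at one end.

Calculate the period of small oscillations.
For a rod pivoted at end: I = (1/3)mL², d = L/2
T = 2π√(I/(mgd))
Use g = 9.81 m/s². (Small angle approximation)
I/m = (1/3)L² = 0.6816 m²; d = L/2 = 0.715 m
T = 2π√(I/(mgd)) = 2π√(0.6816/(9.81×0.715)) = 1.959 s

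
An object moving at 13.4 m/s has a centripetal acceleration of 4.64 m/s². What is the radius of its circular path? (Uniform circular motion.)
r = v²/a_c = 13.4²/4.64 = 38.7 m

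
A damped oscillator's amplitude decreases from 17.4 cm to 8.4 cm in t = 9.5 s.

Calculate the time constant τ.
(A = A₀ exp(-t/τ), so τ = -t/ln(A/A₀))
A/A₀ = 8.4/17.4 = 0.4828; ln(A/A₀) = -0.7282
τ = −t/ln(A/A₀) = −9.5/-0.7282 = 13.05 s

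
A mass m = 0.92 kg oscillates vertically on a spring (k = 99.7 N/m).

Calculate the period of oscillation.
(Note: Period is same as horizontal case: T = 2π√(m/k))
T = 2π√(m/k) = 2π√(0.92/99.7) = 0.6036 s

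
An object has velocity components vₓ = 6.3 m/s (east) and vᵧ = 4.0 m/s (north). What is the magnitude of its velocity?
|v| = √(vₓ² + vᵧ²) = √(6.3² + 4.0²) = √(55.69) = 7.46 m/s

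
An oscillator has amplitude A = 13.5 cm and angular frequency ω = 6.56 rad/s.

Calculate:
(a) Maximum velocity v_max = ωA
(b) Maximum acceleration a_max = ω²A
v_max = ωA = 6.56×0.135 = 0.8856 m/s
a_max = ω²A = 6.56²×0.135 = 5.81 m/s²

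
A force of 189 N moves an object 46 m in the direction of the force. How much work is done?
W = Fd = 189×46 = 8694.0 J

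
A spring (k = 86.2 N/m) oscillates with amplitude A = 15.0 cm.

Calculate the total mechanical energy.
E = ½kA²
E = ½kA² = ½×86.2×(0.15)² = 0.9698 J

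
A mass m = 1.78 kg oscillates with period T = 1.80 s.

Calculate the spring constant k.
T = 2π√(m/k) → k = m(2π/T)² = 1.78×(2π/1.8)² = 21.69 N/m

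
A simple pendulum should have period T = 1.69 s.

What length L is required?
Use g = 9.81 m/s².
T = 2π√(L/g) → L = g(T/2π)² = 9.81×(1.69/2π)² = 0.7097 m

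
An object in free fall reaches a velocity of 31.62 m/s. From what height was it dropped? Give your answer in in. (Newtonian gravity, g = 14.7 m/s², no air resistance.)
h = v²/(2g) (with unit conversion) = 1339.0 in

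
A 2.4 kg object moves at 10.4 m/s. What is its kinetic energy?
KE = ½mv² = ½×2.4×10.4² = 129.792 J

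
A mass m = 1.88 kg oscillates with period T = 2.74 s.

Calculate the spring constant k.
T = 2π√(m/k) → k = m(2π/T)² = 1.88×(2π/2.74)² = 9.886 N/m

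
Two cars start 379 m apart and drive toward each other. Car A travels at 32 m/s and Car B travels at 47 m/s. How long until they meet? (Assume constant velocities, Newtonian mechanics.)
Combined speed: v_combined = 32 + 47 = 79 m/s
Time to meet: t = d/79 = 379/79 = 4.8 s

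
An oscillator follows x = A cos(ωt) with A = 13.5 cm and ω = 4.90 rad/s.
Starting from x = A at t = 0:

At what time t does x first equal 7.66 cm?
cos(ωt) = x/A = 7.66/13.5 = 0.5674
ωt = arccos(0.5674) = 0.9674 rad
t = 0.9674/4.9 = 0.1974 s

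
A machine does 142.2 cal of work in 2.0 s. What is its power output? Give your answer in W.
P = W/t = 595 J / 2 s = 297.5 W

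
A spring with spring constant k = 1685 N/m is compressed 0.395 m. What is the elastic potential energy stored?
PE = ½kx² = ½×1685×0.395² = 131.5 J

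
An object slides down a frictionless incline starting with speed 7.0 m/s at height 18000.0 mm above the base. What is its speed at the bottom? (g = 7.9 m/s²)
½mv₀² + mgh = ½mv² → v = √(v₀² + 2gh) = √(7² + 2×7.9×18) = 18.26 m/s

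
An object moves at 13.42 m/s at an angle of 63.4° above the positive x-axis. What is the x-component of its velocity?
vₓ = v cos(θ) = 13.42 × cos(63.4°) = 6.01 m/s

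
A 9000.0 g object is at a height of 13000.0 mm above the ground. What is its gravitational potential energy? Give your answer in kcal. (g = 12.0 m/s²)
PE = mgh = 9 kg × 12.0 m/s² × 13 m = 1404 J = 0.3356 kcal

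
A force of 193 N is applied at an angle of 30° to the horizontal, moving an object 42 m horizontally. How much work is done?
W = Fd cosθ = 193×42×cos(30°) = 7020.0 J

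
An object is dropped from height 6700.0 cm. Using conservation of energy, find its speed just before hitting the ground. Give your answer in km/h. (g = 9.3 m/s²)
mgh = ½mv² → v = √(2gh) = √(2×9.3×67) = 35.3 m/s = 127.1 km/h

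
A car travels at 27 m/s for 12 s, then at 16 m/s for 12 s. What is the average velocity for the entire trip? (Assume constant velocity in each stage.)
d₁ = v₁t₁ = 27 × 12 = 324 m
d₂ = v₂t₂ = 16 × 12 = 192 m
d_total = 516 m, t_total = 24 s
v_avg = d_total/t_total = 516/24 = 21.5 m/s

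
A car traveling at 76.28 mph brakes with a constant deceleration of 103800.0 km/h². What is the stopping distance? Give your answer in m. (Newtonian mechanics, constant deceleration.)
d = v₀² / (2a) (with unit conversion) = 72.59 m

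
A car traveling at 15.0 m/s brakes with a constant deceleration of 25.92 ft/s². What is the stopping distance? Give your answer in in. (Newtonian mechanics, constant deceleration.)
d = v₀² / (2a) (with unit conversion) = 560.6 in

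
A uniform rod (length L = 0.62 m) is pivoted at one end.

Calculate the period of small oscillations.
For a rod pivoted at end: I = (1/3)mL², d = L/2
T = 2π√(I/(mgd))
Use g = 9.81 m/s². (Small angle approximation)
I/m = (1/3)L² = 0.1281 m²; d = L/2 = 0.31 m
T = 2π√(I/(mgd)) = 2π√(0.1281/(9.81×0.31)) = 1.29 s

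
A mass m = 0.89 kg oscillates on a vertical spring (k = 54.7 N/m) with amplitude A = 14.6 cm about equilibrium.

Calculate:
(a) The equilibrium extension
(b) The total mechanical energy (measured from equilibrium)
x_eq = mg/k = 0.89×9.81/54.7 = 0.1596 m = 15.96 cm
E = ½kA² = ½×54.7×(0.146)² = 0.583 J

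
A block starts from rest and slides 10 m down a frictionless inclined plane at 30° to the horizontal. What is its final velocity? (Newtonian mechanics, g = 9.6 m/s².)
a = g sin(θ) = 9.6 × sin(30°) = 4.8 m/s²
v = √(2ad) = √(2 × 4.8 × 10) = 9.8 m/s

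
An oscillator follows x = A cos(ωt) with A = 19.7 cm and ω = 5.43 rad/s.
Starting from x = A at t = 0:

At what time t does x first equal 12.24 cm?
cos(ωt) = x/A = 12.24/19.7 = 0.6213
ωt = arccos(0.6213) = 0.9004 rad
t = 0.9004/5.43 = 0.1658 s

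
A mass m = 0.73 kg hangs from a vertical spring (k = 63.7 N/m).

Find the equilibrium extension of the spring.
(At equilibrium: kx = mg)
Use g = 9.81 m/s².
x_eq = mg/k = 0.73×9.81/63.7 = 0.1124 m = 11.24 cm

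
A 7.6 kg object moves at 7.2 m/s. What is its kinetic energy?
KE = ½mv² = ½×7.6×7.2² = 196.992 J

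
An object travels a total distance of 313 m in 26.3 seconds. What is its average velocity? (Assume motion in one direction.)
v_avg = Δd / Δt = 313 / 26.3 = 11.9 m/s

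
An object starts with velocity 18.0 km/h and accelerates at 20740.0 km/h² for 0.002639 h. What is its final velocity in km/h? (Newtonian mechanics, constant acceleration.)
v = v₀ + at (with unit conversion) = 72.73 km/h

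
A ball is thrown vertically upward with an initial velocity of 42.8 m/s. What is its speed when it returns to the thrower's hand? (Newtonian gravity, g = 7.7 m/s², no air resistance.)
By conservation of energy, the ball returns at the same speed = 42.8 m/s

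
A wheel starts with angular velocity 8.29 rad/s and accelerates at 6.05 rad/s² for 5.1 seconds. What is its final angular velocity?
ω = ω₀ + αt = 8.29 + 6.05 × 5.1 = 39.14 rad/s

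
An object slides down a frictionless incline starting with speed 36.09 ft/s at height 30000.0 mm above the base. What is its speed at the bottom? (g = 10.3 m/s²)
½mv₀² + mgh = ½mv² → v = √(v₀² + 2gh) = √(11² + 2×10.3×30) = 27.18 m/s = 89.19 ft/s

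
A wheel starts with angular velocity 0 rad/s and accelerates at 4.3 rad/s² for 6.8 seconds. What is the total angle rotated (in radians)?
θ = ω₀t + ½αt² = 0×6.8 + ½×4.3×6.8² = 99.42 rad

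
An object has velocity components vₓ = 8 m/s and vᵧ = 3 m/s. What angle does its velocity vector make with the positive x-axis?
θ = arctan(vᵧ/vₓ) = arctan(3/8) = 20.56°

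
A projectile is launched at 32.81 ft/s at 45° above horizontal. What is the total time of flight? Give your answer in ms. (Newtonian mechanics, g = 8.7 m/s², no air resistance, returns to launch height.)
T = 2v₀sin(θ)/g (with unit conversion) = 1626.0 ms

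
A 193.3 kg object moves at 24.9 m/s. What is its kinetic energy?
KE = ½mv² = ½×193.3×24.9² = 59923.97 J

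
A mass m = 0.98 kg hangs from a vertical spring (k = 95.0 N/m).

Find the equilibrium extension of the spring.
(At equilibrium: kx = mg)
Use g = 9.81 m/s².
x_eq = mg/k = 0.98×9.81/95.0 = 0.1012 m = 10.12 cm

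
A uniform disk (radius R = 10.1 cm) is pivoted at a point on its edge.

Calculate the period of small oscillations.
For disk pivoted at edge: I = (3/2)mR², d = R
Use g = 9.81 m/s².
I/m = (3/2)R² = 0.0153 m²; d = R = 0.101 m
T = 2π√((3/2)R²/(gR)) = 2π√(3R/(2g)) = 0.7808 s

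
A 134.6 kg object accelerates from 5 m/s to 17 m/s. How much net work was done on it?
W_net = ΔKE = ½m(v₂² − v₁²) = ½×134.6×(17² − 5²) = 17767.2 J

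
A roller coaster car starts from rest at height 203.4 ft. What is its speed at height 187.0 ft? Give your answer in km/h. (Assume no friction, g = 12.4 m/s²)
mgh₁ = ½mv₂² + mgh₂ → v₂ = √(2g(h₁−h₂)) = √(2×12.4×(62−57)) = 11.13 m/s = 40.08 km/h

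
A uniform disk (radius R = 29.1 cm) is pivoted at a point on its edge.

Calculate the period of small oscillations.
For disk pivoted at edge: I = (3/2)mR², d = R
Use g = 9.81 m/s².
I/m = (3/2)R² = 0.127 m²; d = R = 0.291 m
T = 2π√((3/2)R²/(gR)) = 2π√(3R/(2g)) = 1.325 s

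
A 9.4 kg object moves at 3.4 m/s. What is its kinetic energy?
KE = ½mv² = ½×9.4×3.4² = 54.332 J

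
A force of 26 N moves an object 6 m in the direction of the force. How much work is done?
W = Fd = 26×6 = 156.0 J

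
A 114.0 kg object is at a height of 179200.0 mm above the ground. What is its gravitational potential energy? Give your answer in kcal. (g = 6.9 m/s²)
PE = mgh = 114 kg × 6.9 m/s² × 179.2 m = 1.41e+05 J = 33.69 kcal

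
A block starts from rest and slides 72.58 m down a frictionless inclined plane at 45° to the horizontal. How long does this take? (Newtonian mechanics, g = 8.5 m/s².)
a = g sin(θ) = 8.5 × sin(45°) = 6.01 m/s²
t = √(2d/a) = √(2 × 72.58 / 6.01) = 4.91 s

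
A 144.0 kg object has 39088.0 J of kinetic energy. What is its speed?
KE = ½mv² → v = √(2KE/m) = √(2×39088.0/144.0) = 23.3 m/s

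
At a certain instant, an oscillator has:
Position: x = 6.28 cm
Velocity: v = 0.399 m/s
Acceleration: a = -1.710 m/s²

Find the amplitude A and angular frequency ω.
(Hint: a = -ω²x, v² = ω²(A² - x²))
a = −ω²x → ω = √(|a|/x) = √(1.71/0.0628) = 5.218 rad/s
v² = ω²(A² − x²) → A = √(x² + v²/ω²) = √(0.0628² + 0.399²/5.218²) = 0.09895 m = 9.895 cm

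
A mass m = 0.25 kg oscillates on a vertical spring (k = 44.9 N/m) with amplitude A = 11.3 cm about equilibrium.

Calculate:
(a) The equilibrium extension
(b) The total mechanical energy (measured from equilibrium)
x_eq = mg/k = 0.25×9.81/44.9 = 0.05462 m = 5.462 cm
E = ½kA² = ½×44.9×(0.113)² = 0.2867 J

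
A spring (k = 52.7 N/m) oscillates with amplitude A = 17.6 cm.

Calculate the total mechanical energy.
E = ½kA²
E = ½kA² = ½×52.7×(0.176)² = 0.8162 J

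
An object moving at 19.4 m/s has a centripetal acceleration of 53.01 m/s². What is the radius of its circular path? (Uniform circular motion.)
r = v²/a_c = 19.4²/53.01 = 7.1 m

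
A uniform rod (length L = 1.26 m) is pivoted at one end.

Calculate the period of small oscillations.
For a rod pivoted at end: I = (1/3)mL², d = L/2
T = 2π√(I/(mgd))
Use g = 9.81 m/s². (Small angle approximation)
I/m = (1/3)L² = 0.5292 m²; d = L/2 = 0.63 m
T = 2π√(I/(mgd)) = 2π√(0.5292/(9.81×0.63)) = 1.839 s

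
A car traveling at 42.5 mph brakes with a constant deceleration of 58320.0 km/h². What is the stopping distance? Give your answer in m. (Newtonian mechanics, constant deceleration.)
d = v₀² / (2a) (with unit conversion) = 40.11 m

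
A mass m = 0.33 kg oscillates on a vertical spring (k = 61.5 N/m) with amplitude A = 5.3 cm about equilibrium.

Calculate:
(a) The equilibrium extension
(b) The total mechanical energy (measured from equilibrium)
x_eq = mg/k = 0.33×9.81/61.5 = 0.05264 m = 5.264 cm
E = ½kA² = ½×61.5×(0.053)² = 0.08638 J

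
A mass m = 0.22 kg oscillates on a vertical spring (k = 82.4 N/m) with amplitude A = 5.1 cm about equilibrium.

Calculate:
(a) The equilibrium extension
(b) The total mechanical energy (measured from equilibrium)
x_eq = mg/k = 0.22×9.81/82.4 = 0.02619 m = 2.619 cm
E = ½kA² = ½×82.4×(0.051)² = 0.1072 J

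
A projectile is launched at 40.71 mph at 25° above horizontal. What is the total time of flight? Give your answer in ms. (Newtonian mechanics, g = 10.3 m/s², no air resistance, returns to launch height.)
T = 2v₀sin(θ)/g (with unit conversion) = 1493.0 ms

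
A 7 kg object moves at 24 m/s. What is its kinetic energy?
KE = ½mv² = ½×7×24² = 2016.0 J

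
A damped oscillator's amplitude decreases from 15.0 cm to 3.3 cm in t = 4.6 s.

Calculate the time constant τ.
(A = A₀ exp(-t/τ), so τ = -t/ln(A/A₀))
A/A₀ = 3.3/15.0 = 0.22; ln(A/A₀) = -1.514
τ = −t/ln(A/A₀) = −4.6/-1.514 = 3.038 s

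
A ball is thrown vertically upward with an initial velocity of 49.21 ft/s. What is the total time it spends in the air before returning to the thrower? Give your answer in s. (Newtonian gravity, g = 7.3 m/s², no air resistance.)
t_total = 2v₀/g (with unit conversion) = 4.109 s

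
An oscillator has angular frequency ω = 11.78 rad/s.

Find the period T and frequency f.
T = 2π/ω = 2π/11.78 = 0.5334 s; f = ω/2π = 1.875 Hz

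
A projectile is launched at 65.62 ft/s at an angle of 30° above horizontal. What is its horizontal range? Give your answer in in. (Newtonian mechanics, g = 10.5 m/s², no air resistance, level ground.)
R = v₀² sin(2θ) / g (with unit conversion) = 1299.0 in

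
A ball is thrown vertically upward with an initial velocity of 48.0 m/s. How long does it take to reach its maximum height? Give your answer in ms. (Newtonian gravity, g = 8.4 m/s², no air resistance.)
t_up = v₀/g (with unit conversion) = 5714.0 ms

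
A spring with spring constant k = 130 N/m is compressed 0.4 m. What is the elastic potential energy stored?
PE = ½kx² = ½×130×0.4² = 10.4 J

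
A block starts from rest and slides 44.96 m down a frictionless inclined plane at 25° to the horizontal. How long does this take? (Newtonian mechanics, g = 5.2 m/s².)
a = g sin(θ) = 5.2 × sin(25°) = 2.2 m/s²
t = √(2d/a) = √(2 × 44.96 / 2.2) = 6.4 s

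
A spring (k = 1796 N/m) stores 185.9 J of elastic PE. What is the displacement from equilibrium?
PE = ½kx² → x = √(2PE/k) = √(2×185.9/1796) = 0.455 m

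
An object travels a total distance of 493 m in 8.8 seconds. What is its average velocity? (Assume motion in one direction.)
v_avg = Δd / Δt = 493 / 8.8 = 56.02 m/s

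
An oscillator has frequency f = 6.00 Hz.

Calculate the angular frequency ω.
ω = 2πf = 2π×6.0 = 37.7 rad/s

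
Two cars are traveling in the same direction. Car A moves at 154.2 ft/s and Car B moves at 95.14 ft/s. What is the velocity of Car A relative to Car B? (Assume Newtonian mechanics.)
v_rel = v_A - v_B = 154.2 - 95.14 = 59.06 ft/s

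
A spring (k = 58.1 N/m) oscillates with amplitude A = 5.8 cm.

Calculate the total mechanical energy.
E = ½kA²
E = ½kA² = ½×58.1×(0.058)² = 0.09772 J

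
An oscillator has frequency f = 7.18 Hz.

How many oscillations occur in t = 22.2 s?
n = f×t = 7.18×22.2 = 159.4 oscillations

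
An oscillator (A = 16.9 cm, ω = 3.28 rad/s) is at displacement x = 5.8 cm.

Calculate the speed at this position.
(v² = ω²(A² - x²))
v = ω√(A² − x²) = 3.28×√(0.169² − 0.058²) = 0.5207 m/s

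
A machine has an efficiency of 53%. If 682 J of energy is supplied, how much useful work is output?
W_out = η × W_in = 0.53 × 682 = 361.46 J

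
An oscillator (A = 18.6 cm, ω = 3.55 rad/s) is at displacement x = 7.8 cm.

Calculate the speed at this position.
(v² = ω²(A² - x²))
v = ω√(A² − x²) = 3.55×√(0.186² − 0.078²) = 0.5994 m/s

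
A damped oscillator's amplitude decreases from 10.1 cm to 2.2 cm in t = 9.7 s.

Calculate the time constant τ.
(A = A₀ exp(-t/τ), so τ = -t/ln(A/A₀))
A/A₀ = 2.2/10.1 = 0.2178; ln(A/A₀) = -1.524
τ = −t/ln(A/A₀) = −9.7/-1.524 = 6.365 s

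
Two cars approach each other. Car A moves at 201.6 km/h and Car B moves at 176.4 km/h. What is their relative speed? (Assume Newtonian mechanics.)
v_rel = v_A + v_B = 201.6 + 176.4 = 378.0 km/h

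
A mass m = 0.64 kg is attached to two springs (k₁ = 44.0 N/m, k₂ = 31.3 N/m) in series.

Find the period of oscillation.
k_eq = k₁k₂/(k₁+k₂) = 18.29 N/m
T = 2π√(m/k_eq) = 2π√(0.64/18.29) = 1.175 s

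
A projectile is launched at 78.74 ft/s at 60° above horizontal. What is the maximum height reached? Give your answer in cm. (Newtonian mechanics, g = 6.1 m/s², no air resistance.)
H = v₀²sin²(θ)/(2g) (with unit conversion) = 3541.0 cm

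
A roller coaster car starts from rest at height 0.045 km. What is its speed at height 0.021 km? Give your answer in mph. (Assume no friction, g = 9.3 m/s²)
mgh₁ = ½mv₂² + mgh₂ → v₂ = √(2g(h₁−h₂)) = √(2×9.3×(45−21)) = 21.13 m/s = 47.26 mph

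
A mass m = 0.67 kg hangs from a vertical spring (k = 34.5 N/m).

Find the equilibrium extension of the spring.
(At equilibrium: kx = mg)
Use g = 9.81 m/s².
x_eq = mg/k = 0.67×9.81/34.5 = 0.1905 m = 19.05 cm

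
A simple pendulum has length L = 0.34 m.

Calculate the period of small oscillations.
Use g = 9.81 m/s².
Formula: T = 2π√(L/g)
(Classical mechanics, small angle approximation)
T = 2π√(L/g) = 2π√(0.34/9.81) = 1.17 s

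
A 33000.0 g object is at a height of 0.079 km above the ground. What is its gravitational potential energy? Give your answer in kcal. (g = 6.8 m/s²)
PE = mgh = 33 kg × 6.8 m/s² × 79 m = 1.773e+04 J = 4.237 kcal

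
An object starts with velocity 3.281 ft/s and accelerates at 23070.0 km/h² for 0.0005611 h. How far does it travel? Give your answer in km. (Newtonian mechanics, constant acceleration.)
d = v₀t + ½at² (with unit conversion) = 0.005652 km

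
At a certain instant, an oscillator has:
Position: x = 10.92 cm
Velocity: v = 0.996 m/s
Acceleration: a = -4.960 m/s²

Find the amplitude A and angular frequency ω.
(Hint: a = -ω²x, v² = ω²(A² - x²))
a = −ω²x → ω = √(|a|/x) = √(4.96/0.1092) = 6.74 rad/s
v² = ω²(A² − x²) → A = √(x² + v²/ω²) = √(0.1092² + 0.996²/6.74²) = 0.1838 m = 18.38 cm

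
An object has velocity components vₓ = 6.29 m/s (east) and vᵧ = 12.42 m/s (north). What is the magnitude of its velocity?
|v| = √(vₓ² + vᵧ²) = √(6.29² + 12.42²) = √(193.82) = 13.92 m/s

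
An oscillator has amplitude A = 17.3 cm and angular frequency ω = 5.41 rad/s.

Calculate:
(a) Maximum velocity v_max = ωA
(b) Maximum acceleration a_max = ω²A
v_max = ωA = 5.41×0.173 = 0.9359 m/s
a_max = ω²A = 5.41²×0.173 = 5.063 m/s²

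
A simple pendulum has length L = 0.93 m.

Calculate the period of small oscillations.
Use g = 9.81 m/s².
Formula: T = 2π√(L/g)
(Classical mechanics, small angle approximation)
T = 2π√(L/g) = 2π√(0.93/9.81) = 1.935 s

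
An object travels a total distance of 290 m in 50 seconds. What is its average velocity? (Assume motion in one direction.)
v_avg = Δd / Δt = 290 / 50 = 5.8 m/s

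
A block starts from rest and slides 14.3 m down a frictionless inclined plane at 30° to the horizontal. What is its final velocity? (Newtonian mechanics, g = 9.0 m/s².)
a = g sin(θ) = 9.0 × sin(30°) = 4.5 m/s²
v = √(2ad) = √(2 × 4.5 × 14.3) = 11.34 m/s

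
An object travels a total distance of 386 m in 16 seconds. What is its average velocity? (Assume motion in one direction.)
v_avg = Δd / Δt = 386 / 16 = 24.12 m/s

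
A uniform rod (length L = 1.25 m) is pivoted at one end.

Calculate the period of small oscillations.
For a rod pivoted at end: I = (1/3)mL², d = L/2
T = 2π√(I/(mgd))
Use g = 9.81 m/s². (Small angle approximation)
I/m = (1/3)L² = 0.5208 m²; d = L/2 = 0.625 m
T = 2π√(I/(mgd)) = 2π√(0.5208/(9.81×0.625)) = 1.831 s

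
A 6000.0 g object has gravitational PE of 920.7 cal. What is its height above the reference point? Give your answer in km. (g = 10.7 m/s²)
PE = mgh → h = PE/(mg) = 3852 J / (6 kg × 10.7 m/s²) = 60 m = 0.06 km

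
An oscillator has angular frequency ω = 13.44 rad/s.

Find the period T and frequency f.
T = 2π/ω = 2π/13.44 = 0.4675 s; f = ω/2π = 2.139 Hz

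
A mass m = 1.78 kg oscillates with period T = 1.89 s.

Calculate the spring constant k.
T = 2π√(m/k) → k = m(2π/T)² = 1.78×(2π/1.89)² = 19.67 N/m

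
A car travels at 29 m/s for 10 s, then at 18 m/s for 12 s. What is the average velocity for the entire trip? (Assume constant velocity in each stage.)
d₁ = v₁t₁ = 29 × 10 = 290 m
d₂ = v₂t₂ = 18 × 12 = 216 m
d_total = 506 m, t_total = 22 s
v_avg = d_total/t_total = 506/22 = 23.0 m/s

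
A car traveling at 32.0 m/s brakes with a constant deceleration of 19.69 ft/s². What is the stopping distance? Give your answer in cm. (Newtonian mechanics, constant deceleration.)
d = v₀² / (2a) (with unit conversion) = 8531.0 cm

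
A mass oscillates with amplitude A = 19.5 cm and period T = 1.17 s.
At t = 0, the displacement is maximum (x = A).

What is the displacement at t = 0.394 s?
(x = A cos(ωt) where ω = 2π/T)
ω = 2π/T = 2π/1.17 = 5.37 rad/s
x = A cos(ωt) = 19.5×cos(5.37×0.394) = -10.11 cm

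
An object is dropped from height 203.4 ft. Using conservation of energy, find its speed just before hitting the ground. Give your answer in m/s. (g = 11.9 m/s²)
mgh = ½mv² → v = √(2gh) = √(2×11.9×62) = 38.41 m/s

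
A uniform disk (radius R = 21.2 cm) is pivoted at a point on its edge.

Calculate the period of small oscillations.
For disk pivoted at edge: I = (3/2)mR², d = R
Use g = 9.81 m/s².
I/m = (3/2)R² = 0.06742 m²; d = R = 0.212 m
T = 2π√((3/2)R²/(gR)) = 2π√(3R/(2g)) = 1.131 s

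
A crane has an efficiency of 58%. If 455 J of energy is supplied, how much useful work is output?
W_out = η × W_in = 0.58 × 455 = 263.9 J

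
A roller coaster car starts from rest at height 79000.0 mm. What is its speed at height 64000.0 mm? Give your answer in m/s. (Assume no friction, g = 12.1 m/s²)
mgh₁ = ½mv₂² + mgh₂ → v₂ = √(2g(h₁−h₂)) = √(2×12.1×(79−64)) = 19.05 m/s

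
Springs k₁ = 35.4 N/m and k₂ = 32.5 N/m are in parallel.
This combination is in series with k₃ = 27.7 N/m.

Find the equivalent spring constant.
k₁₂ = k₁ + k₂ = 67.9 N/m (parallel)
1/k_eq = 1/k₁₂ + 1/k₃ → k_eq = 19.67 N/m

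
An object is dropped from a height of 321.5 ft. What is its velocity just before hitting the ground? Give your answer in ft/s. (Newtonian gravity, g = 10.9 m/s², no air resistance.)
v = √(2gh) (with unit conversion) = 151.6 ft/s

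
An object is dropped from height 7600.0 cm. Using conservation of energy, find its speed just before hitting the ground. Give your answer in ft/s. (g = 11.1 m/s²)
mgh = ½mv² → v = √(2gh) = √(2×11.1×76) = 41.08 m/s = 134.8 ft/s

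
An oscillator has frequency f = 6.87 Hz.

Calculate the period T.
T = 1/f = 1/6.87 = 0.1456 s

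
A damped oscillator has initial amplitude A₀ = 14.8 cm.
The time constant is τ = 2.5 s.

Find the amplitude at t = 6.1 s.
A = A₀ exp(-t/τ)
A = A₀ exp(−t/τ) = 14.8×exp(−6.1/2.5) = 1.29 cm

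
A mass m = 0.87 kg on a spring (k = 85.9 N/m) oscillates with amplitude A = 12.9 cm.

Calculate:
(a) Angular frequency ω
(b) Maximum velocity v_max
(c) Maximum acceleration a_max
ω = √(k/m) = √(85.9/0.87) = 9.937 rad/s
v_max = ωA = 9.937×0.129 = 1.282 m/s
a_max = ω²A = 9.937²×0.129 = 12.74 m/s²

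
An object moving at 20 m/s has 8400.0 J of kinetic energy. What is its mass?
KE = ½mv² → m = 2KE/v² = 2×8400.0/20² = 42.0 kg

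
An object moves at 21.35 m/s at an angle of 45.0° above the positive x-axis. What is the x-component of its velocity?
vₓ = v cos(θ) = 21.35 × cos(45.0°) = 15.1 m/s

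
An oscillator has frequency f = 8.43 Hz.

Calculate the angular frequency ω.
ω = 2πf = 2π×8.43 = 52.97 rad/s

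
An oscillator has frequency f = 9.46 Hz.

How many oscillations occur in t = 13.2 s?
n = f×t = 9.46×13.2 = 124.9 oscillations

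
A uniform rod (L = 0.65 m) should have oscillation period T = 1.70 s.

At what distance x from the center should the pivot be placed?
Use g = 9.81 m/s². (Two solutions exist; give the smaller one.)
T = 2π√((L²/12 + x²)/(gx)). Let c = T²g/(4π²) = 0.7181.
x² − cx + L²/12 = 0 → x = (c − √(c² − L²/3))/2 = 0.05293 m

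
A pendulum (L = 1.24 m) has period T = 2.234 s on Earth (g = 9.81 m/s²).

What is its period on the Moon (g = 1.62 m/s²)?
T = 2π√(L/g), so T_moon/T_earth = √(g_earth/g_moon)
T_moon = 2π√(1.24/1.62) = 5.497 s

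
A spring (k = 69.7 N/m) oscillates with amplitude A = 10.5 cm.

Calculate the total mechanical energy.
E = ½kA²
E = ½kA² = ½×69.7×(0.105)² = 0.3842 J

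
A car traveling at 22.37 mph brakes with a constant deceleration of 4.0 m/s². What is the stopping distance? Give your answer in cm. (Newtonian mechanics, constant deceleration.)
d = v₀² / (2a) (with unit conversion) = 1250.0 cm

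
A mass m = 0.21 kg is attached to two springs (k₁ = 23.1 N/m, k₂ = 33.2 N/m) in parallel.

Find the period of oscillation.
k_eq = k₁+k₂ = 56.3 N/m
T = 2π√(m/k_eq) = 2π√(0.21/56.3) = 0.3837 s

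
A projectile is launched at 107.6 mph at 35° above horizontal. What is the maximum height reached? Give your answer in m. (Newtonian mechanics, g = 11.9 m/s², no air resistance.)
H = v₀²sin²(θ)/(2g) (with unit conversion) = 31.98 m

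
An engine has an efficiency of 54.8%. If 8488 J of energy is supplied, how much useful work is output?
W_out = η × W_in = 0.548 × 8488 = 4651.4 J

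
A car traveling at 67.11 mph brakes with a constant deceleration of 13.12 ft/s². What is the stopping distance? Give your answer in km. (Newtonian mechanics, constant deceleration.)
d = v₀² / (2a) (with unit conversion) = 0.1125 km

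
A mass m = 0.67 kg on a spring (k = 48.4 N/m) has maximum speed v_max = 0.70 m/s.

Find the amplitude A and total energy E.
½mv²_max = ½kA² → A = v_max√(m/k) = 0.7×√(0.67/48.4) = 0.08236 m = 8.236 cm
E = ½mv²_max = ½×0.67×0.7² = 0.1641 J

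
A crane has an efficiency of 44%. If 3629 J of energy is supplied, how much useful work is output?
W_out = η × W_in = 0.44 × 3629 = 1596.8 J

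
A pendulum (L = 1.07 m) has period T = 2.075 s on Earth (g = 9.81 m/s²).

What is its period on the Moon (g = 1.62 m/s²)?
T = 2π√(L/g), so T_moon/T_earth = √(g_earth/g_moon)
T_moon = 2π√(1.07/1.62) = 5.106 s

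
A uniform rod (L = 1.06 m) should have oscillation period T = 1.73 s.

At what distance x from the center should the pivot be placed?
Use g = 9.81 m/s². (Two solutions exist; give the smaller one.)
T = 2π√((L²/12 + x²)/(gx)). Let c = T²g/(4π²) = 0.7437.
x² − cx + L²/12 = 0 → x = (c − √(c² − L²/3))/2 = 0.1606 m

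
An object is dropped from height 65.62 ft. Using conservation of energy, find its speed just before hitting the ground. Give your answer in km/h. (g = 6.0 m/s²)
mgh = ½mv² → v = √(2gh) = √(2×6.0×20) = 15.49 m/s = 55.77 km/h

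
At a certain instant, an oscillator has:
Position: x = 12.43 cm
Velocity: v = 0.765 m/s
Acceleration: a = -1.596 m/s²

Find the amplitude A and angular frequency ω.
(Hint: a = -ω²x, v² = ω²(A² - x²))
a = −ω²x → ω = √(|a|/x) = √(1.596/0.1243) = 3.583 rad/s
v² = ω²(A² − x²) → A = √(x² + v²/ω²) = √(0.1243² + 0.765²/3.583²) = 0.247 m = 24.7 cm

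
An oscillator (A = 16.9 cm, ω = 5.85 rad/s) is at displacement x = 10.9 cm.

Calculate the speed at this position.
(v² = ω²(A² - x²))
v = ω√(A² − x²) = 5.85×√(0.169² − 0.109²) = 0.7555 m/s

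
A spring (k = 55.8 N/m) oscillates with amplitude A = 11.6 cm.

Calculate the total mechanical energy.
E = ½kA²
E = ½kA² = ½×55.8×(0.116)² = 0.3754 J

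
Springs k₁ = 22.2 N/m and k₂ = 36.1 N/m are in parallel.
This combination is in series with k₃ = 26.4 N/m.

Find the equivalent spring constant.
k₁₂ = k₁ + k₂ = 58.3 N/m (parallel)
1/k_eq = 1/k₁₂ + 1/k₃ → k_eq = 18.17 N/m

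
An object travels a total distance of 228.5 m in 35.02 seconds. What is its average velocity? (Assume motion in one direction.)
v_avg = Δd / Δt = 228.5 / 35.02 = 6.52 m/s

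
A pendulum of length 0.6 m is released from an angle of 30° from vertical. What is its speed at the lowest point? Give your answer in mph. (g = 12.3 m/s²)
h = L(1 − cosθ) = 0.6×(1 − cos30°) = 0.08038 m
v = √(2gh) = √(2×12.3×0.08038) = 1.406 m/s = 3.146 mph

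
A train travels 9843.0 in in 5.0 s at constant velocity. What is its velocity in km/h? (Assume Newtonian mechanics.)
v = d/t (with unit conversion) = 180.0 km/h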